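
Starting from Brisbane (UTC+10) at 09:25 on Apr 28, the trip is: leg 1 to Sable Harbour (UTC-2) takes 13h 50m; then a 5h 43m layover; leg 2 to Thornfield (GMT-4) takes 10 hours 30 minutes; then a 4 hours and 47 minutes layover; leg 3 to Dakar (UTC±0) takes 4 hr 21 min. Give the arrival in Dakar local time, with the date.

Convert departure to UTC: 09:25 − 10:00 = 23:25 UTC on Apr 27.
Add 13 hours and 50 minutes leg 1 → 13:15 UTC (Apr 28).
Add 5 hours 43 minutes layover in Sable Harbour → 18:58 UTC.
Add 10 hours and 30 minutes leg 2 → 05:28 UTC (Apr 29).
Add 4 hours 47 minutes layover in Thornfield → 10:15 UTC.
Add 4 hours and 21 minutes leg 3 → 14:36 UTC.
Dakar is UTC+0, so local arrival is the same: 14:36 on Apr 29.

14:36 on April 29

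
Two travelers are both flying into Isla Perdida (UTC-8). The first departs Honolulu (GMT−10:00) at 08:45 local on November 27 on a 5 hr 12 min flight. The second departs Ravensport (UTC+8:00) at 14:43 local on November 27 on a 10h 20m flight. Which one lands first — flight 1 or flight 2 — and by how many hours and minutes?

Flight 1 in UTC: 08:45 + 10:00 = 18:45 on Nov 27.
+5 hours and 12 minutes → arrive 23:57 UTC on Nov 27.
Flight 2 in UTC: 14:43 − 8:00 = 06:43 on Nov 27.
+10 hours 20 minutes → arrive 17:03 UTC on Nov 27.
Flight 2 lands earlier by 6 hours 54 minutes.

the second, by 6 hours 54 minutes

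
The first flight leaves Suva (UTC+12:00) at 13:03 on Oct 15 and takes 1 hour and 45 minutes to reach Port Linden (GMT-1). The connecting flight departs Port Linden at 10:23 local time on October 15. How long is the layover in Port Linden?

Convert departure to UTC: 13:03 − 12:00 = 01:03 UTC on Oct 15.
Add 1 hour and 45 minutes flight time → 02:48 UTC.
Port Linden is UTC−1:00, so local arrival = 02:48 − 1:00 = 01:48 on Oct 15.
Layover = 10:23 − 01:48 = 8 hours 35 minutes.

8 hours 35 minutes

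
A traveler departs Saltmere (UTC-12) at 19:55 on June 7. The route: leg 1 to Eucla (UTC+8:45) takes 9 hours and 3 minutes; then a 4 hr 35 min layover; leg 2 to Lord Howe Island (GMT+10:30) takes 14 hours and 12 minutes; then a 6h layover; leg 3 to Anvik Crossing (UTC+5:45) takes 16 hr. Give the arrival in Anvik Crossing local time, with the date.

15:30 on June 10

Convert departure to UTC: 19:55 + 12:00 = 07:55 UTC on Jun 8.
Add 9 hours and 3 minutes leg 1 → 16:58 UTC.
Add 4 hours and 35 minutes layover in Eucla → 21:33 UTC.
Add 14 hours 12 minutes leg 2 → 11:45 UTC (Jun 9).
Add 6 hours layover in Lord Howe Island → 17:45 UTC.
Add 16 hours leg 3 → 09:45 UTC (Jun 10).
Anvik Crossing is UTC+5:45, so local arrival = 09:45 + 5:45 = 15:30 on Jun 10.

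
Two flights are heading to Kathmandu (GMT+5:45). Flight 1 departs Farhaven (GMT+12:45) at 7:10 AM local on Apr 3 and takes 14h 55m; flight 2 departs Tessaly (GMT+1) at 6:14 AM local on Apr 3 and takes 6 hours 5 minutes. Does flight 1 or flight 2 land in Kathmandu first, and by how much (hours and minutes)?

the first, by 1 hour 59 minutes

Flight 1 in UTC: 7:10 AM − 12:45 = 6:25 PM on Apr 2.
+14 hours and 55 minutes → arrive 9:20 AM UTC on Apr 3.
Flight 2 in UTC: 6:14 AM − 1:00 = 5:14 AM on Apr 3.
+6 hours 5 minutes → arrive 11:19 AM UTC on Apr 3.
Flight 1 lands earlier by 1 hour 59 minutes.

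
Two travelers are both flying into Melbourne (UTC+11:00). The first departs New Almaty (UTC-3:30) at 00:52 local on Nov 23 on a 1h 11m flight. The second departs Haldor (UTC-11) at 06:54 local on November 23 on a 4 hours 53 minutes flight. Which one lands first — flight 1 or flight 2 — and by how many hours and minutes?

the first, by 17 hours 14 minutes

Flight 1 in UTC: 00:52 + 3:30 = 04:22 on Nov 23.
+1 hour 11 minutes → arrive 05:33 UTC on Nov 23.
Flight 2 in UTC: 06:54 + 11:00 = 17:54 on Nov 23.
+4 hours and 53 minutes → arrive 22:47 UTC on Nov 23.
Flight 1 lands earlier by 17 hours 14 minutes.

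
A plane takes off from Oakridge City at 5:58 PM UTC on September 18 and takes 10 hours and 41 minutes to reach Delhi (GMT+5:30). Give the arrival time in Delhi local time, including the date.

Departure is given in UTC: 5:58 PM on Sep 18.
Add 10 hours 41 minutes → 4:39 AM UTC (Sep 19).
Delhi is UTC+5:30: 4:39 AM + 5:30 = 10:09 AM on Sep 19.

10:09 AM on September 19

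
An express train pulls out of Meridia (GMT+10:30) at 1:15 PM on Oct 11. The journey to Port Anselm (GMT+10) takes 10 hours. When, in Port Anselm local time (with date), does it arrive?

Port Anselm is 0:30 behind Meridia.
After 10 hours it is 11:15 PM in Meridia.
Shift by the zone difference: 11:15 PM − 0:30 = 10:45 PM on Oct 11 in Port Anselm.

10:45 PM on Oct 11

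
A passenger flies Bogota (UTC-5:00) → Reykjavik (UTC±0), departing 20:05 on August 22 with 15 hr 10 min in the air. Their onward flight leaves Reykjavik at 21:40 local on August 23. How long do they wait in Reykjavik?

Convert departure to UTC: 20:05 + 5:00 = 01:05 UTC on Aug 23.
Add 15 hours 10 minutes flight time → 16:15 UTC.
Reykjavik is UTC+0, so local arrival is the same: 16:15 on Aug 23.
Layover = 21:40 − 16:15 = 5 hours 25 minutes.

5 hours 25 minutes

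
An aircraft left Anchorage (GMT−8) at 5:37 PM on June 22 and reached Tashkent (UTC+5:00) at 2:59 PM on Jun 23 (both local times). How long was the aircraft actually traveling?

8 hours 22 minutes

Tashkent is 13:00 ahead of Anchorage.
Clock-face elapsed time (ignoring zones) is 21 hours 22 minutes.
Actual elapsed = 21 hours 22 minutes − 13:00 = 8 hours 22 minutes.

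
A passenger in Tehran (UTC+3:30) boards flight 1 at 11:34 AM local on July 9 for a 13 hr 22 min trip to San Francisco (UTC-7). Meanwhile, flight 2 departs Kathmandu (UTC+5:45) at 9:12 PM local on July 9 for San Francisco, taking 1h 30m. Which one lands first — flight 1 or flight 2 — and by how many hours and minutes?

the second, by 4 hours 29 minutes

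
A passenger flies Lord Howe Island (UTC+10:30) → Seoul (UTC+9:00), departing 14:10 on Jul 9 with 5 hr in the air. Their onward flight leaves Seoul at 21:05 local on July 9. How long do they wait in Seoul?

3 hours 25 minutes

Convert departure to UTC: 14:10 − 10:30 = 03:40 UTC on Jul 9.
Add 5 hours flight time → 08:40 UTC.
Seoul is UTC+9:00, so local arrival = 08:40 + 9:00 = 17:40 on Jul 9.
Layover = 21:05 − 17:40 = 3 hours 25 minutes.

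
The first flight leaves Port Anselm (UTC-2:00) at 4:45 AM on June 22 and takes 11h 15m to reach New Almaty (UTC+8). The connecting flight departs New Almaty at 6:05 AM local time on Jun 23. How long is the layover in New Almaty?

4 hours 5 minutes

Convert departure to UTC: 4:45 AM + 2:00 = 6:45 AM UTC on Jun 22.
Add 11 hours and 15 minutes flight time → 6:00 PM UTC.
New Almaty is UTC+8:00, so local arrival = 6:00 PM + 8:00 = 2:00 AM on Jun 23.
Layover = 6:05 AM − 2:00 AM = 4 hours 5 minutes.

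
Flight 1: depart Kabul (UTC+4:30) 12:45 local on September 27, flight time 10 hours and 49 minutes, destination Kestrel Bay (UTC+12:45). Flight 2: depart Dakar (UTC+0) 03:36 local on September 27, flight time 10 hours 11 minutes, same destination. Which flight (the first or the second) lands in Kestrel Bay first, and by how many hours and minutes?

Flight 1 in UTC: 12:45 − 4:30 = 08:15 on Sep 27.
+10 hours 49 minutes → arrive 19:04 UTC on Sep 27.
Flight 2 departs at 03:36 UTC (Sep 27).
+10 hours 11 minutes → arrive 13:47 UTC on Sep 27.
Flight 2 lands earlier by 5 hours 17 minutes.

the second, by 5 hours 17 minutes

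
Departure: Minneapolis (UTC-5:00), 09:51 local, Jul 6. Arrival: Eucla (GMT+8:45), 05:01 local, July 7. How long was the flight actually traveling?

Departure in UTC: 09:51 + 5:00 = 14:51 on Jul 6.
Arrival in UTC: 05:01 − 8:45 = 20:16 on Jul 6.
Elapsed = 20:16 − 14:51 = 5 hours 25 minutes.

5 hours 25 minutes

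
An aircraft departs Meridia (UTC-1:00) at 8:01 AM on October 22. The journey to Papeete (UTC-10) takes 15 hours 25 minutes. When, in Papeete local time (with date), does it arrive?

Convert departure to UTC: 8:01 AM + 1:00 = 9:01 AM UTC on Oct 22.
Add 15 hours and 25 minutes travel time → 12:26 AM UTC (Oct 23).
Papeete is UTC−10:00, so local arrival = 12:26 AM − 10:00 = 2:26 PM on Oct 22.

2:26 PM on October 22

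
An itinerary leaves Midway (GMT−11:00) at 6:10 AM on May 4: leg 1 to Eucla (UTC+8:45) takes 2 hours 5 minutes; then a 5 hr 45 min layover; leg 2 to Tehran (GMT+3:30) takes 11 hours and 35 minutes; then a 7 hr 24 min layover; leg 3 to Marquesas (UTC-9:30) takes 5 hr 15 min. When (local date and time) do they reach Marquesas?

3:44 PM on May 5

Convert departure to UTC: 6:10 AM + 11:00 = 5:10 PM UTC on May 4.
Add 2 hours and 5 minutes leg 1 → 7:15 PM UTC.
Add 5 hours 45 minutes layover in Eucla → 1:00 AM UTC (May 5).
Add 11 hours 35 minutes leg 2 → 12:35 PM UTC.
Add 7 hours and 24 minutes layover in Tehran → 7:59 PM UTC.
Add 5 hours and 15 minutes leg 3 → 1:14 AM UTC (May 6).
Marquesas is UTC−9:30, so local arrival = 1:14 AM − 9:30 = 3:44 PM on May 5.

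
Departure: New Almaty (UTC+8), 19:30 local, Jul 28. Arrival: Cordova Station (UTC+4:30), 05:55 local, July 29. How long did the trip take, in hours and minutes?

13 hours 55 minutes

Cordova Station is 3:30 behind New Almaty.
Clock-face elapsed time (ignoring zones) is 10 hours 25 minutes.
Actual elapsed = 10 hours 25 minutes + 3:30 = 13 hours 55 minutes.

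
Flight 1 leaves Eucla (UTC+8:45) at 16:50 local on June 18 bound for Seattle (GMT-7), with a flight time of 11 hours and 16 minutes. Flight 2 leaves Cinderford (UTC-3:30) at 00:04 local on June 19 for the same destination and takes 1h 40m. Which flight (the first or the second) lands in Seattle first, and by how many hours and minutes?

the first, by 9 hours 53 minutes

Flight 1 in UTC: 16:50 − 8:45 = 08:05 on Jun 18.
+11 hours and 16 minutes → arrive 19:21 UTC on Jun 18.
Flight 2 in UTC: 00:04 + 3:30 = 03:34 on Jun 19.
+1 hour and 40 minutes → arrive 05:14 UTC on Jun 19.
Flight 1 lands earlier by 9 hours 53 minutes.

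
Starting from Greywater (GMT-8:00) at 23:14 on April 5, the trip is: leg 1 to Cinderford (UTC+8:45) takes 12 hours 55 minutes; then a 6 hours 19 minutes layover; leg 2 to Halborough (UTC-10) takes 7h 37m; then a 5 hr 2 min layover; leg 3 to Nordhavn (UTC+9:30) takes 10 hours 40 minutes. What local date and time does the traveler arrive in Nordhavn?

11:17 on April 8

Convert departure to UTC: 23:14 + 8:00 = 07:14 UTC on Apr 6.
Add 12 hours 55 minutes leg 1 → 20:09 UTC.
Add 6 hours 19 minutes layover in Cinderford → 02:28 UTC (Apr 7).
Add 7 hours and 37 minutes leg 2 → 10:05 UTC.
Add 5 hours 2 minutes layover in Halborough → 15:07 UTC.
Add 10 hours and 40 minutes leg 3 → 01:47 UTC (Apr 8).
Nordhavn is UTC+9:30, so local arrival = 01:47 + 9:30 = 11:17 on Apr 8.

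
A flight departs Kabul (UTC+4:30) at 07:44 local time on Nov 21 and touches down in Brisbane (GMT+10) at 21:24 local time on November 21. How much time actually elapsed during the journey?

8 hours 10 minutes

Departure in UTC: 07:44 − 4:30 = 03:14 on Nov 21.
Arrival in UTC: 21:24 − 10:00 = 11:24 on Nov 21.
Elapsed = 11:24 − 03:14 = 8 hours 10 minutes.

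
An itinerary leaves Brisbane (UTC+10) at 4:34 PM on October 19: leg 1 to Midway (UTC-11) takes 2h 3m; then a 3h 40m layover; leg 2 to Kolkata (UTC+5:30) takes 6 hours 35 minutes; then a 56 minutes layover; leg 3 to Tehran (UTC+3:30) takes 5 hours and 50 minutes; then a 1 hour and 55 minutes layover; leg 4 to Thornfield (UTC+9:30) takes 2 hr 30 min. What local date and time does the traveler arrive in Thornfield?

Convert departure to UTC: 4:34 PM − 10:00 = 6:34 AM UTC on Oct 19.
Add 2 hours and 3 minutes leg 1 → 8:37 AM UTC.
Add 3 hours 40 minutes layover in Midway → 12:17 PM UTC.
Add 6 hours 35 minutes leg 2 → 6:52 PM UTC.
Add 56 minutes layover in Kolkata → 7:48 PM UTC.
Add 5 hours 50 minutes leg 3 → 1:38 AM UTC (Oct 20).
Add 1 hour 55 minutes layover in Tehran → 3:33 AM UTC.
Add 2 hours 30 minutes leg 4 → 6:03 AM UTC.
Thornfield is UTC+9:30, so local arrival = 6:03 AM + 9:30 = 3:33 PM on Oct 20.

3:33 PM on October 20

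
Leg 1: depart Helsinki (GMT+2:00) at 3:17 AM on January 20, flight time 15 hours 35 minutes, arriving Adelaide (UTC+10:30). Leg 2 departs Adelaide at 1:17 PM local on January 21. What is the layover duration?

Convert departure to UTC: 3:17 AM − 2:00 = 1:17 AM UTC on Jan 20.
Add 15 hours 35 minutes flight time → 4:52 PM UTC.
Adelaide is UTC+10:30, so local arrival = 4:52 PM + 10:30 = 3:22 AM on Jan 21.
Layover = 1:17 PM − 3:22 AM = 9 hours 55 minutes.

9 hours 55 minutes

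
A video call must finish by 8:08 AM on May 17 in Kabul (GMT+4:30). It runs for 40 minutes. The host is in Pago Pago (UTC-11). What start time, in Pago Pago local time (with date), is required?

3:58 PM on May 16

Target end time in UTC: 8:08 AM − 4:30 = 3:38 AM on May 17.
Subtract 40 minutes → start 2:58 AM UTC on May 17.
Pago Pago is UTC−11:00: 2:58 AM − 11:00 = 3:58 PM on May 16.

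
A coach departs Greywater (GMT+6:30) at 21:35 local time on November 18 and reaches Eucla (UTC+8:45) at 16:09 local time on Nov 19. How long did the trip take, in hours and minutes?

Departure in UTC: 21:35 − 6:30 = 15:05 on Nov 18.
Arrival in UTC: 16:09 − 8:45 = 07:24 on Nov 19.
Elapsed = 07:24 − 15:05 (+1 day) = 16 hours 19 minutes.

16 hours 19 minutes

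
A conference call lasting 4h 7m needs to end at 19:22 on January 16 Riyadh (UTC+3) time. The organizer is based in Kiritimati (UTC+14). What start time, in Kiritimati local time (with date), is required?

02:15 on January 17

Target end time in UTC: 19:22 − 3:00 = 16:22 on Jan 16.
Subtract 4 hours 7 minutes → start 12:15 UTC on Jan 16.
Kiritimati is UTC+14:00: 12:15 + 14:00 = 02:15 on Jan 17.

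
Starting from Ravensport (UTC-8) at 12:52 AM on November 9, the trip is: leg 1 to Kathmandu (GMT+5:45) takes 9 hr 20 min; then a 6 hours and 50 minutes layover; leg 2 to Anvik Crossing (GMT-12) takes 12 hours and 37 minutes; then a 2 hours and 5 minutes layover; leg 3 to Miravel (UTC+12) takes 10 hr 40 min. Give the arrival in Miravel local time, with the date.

Convert departure to UTC: 12:52 AM + 8:00 = 8:52 AM UTC on Nov 9.
Add 9 hours 20 minutes leg 1 → 6:12 PM UTC.
Add 6 hours 50 minutes layover in Kathmandu → 1:02 AM UTC (Nov 10).
Add 12 hours 37 minutes leg 2 → 1:39 PM UTC.
Add 2 hours 5 minutes layover in Anvik Crossing → 3:44 PM UTC.
Add 10 hours and 40 minutes leg 3 → 2:24 AM UTC (Nov 11).
Miravel is UTC+12:00, so local arrival = 2:24 AM + 12:00 = 2:24 PM on Nov 11.

2:24 PM on Nov 11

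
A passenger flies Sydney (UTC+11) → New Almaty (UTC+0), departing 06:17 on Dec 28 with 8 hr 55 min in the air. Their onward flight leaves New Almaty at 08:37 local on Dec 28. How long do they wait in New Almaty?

4 hours 25 minutes

Convert departure to UTC: 06:17 − 11:00 = 19:17 UTC on Dec 27.
Add 8 hours 55 minutes flight time → 04:12 UTC (Dec 28).
New Almaty is UTC+0, so local arrival is the same: 04:12 on Dec 28.
Layover = 08:37 − 04:12 = 4 hours 25 minutes.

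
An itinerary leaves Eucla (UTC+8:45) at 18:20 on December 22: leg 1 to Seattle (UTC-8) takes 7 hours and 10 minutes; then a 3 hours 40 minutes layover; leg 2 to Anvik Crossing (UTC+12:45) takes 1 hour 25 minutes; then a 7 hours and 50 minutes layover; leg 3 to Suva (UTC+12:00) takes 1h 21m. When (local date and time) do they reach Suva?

19:01 on December 23

Convert departure to UTC: 18:20 − 8:45 = 09:35 UTC on Dec 22.
Add 7 hours 10 minutes leg 1 → 16:45 UTC.
Add 3 hours 40 minutes layover in Seattle → 20:25 UTC.
Add 1 hour and 25 minutes leg 2 → 21:50 UTC.
Add 7 hours and 50 minutes layover in Anvik Crossing → 05:40 UTC (Dec 23).
Add 1 hour and 21 minutes leg 3 → 07:01 UTC.
Suva is UTC+12:00, so local arrival = 07:01 + 12:00 = 19:01 on Dec 23.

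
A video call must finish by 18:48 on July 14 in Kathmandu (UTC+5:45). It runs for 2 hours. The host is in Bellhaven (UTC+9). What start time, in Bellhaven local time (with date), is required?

20:03 on Jul 14

Target end time in UTC: 18:48 − 5:45 = 13:03 on Jul 14.
Subtract 2 hours → start 11:03 UTC on Jul 14.
Bellhaven is UTC+9:00: 11:03 + 9:00 = 20:03 on Jul 14.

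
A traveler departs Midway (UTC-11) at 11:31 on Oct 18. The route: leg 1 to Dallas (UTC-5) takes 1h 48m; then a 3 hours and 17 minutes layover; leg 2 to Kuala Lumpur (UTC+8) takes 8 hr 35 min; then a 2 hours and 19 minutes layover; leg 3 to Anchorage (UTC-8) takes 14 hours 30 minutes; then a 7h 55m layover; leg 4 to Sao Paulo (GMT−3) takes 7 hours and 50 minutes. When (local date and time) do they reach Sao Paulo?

17:45 on October 20

Convert departure to UTC: 11:31 + 11:00 = 22:31 UTC on Oct 18.
Add 1 hour and 48 minutes leg 1 → 00:19 UTC (Oct 19).
Add 3 hours 17 minutes layover in Dallas → 03:36 UTC.
Add 8 hours and 35 minutes leg 2 → 12:11 UTC.
Add 2 hours and 19 minutes layover in Kuala Lumpur → 14:30 UTC.
Add 14 hours 30 minutes leg 3 → 05:00 UTC (Oct 20).
Add 7 hours and 55 minutes layover in Anchorage → 12:55 UTC.
Add 7 hours and 50 minutes leg 4 → 20:45 UTC.
Sao Paulo is UTC−3:00, so local arrival = 20:45 − 3:00 = 17:45 on Oct 20.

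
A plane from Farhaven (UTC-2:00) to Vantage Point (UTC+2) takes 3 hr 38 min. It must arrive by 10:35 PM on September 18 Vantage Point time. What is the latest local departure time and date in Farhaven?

Target arrival in UTC: 10:35 PM − 2:00 = 8:35 PM on Sep 18.
Subtract 3 hours and 38 minutes → departure 4:57 PM UTC on Sep 18.
Farhaven is UTC−2:00: 4:57 PM − 2:00 = 2:57 PM on Sep 18.

2:57 PM on Sep 18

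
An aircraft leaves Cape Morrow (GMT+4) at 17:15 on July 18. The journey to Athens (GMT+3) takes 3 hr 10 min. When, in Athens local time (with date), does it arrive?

Convert departure to UTC: 17:15 − 4:00 = 13:15 UTC on Jul 18.
Add 3 hours 10 minutes travel time → 16:25 UTC.
Athens is UTC+3:00, so local arrival = 16:25 + 3:00 = 19:25 on Jul 18.

19:25 on Jul 18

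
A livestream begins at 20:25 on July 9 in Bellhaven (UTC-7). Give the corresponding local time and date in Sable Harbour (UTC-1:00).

Sable Harbour is 6:00 ahead of Bellhaven.
Shift by the zone difference: 20:25 + 6:00 = 02:25 on Jul 10 in Sable Harbour.

02:25 on July 10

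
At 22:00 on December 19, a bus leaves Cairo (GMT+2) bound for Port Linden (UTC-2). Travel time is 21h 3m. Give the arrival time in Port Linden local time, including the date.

Port Linden is 4:00 behind Cairo.
After 21 hours 3 minutes it is 19:03 (Dec 20) in Cairo.
Shift by the zone difference: 19:03 − 4:00 = 15:03 on Dec 20 in Port Linden.

15:03 on December 20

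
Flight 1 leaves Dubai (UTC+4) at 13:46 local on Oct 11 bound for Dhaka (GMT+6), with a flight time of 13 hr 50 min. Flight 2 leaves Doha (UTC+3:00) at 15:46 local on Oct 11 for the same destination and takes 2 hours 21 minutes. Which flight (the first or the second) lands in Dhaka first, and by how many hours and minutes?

the second, by 8 hours 29 minutes

Flight 1 in UTC: 13:46 − 4:00 = 09:46 on Oct 11.
+13 hours and 50 minutes → arrive 23:36 UTC on Oct 11.
Flight 2 in UTC: 15:46 − 3:00 = 12:46 on Oct 11.
+2 hours and 21 minutes → arrive 15:07 UTC on Oct 11.
Flight 2 lands earlier by 8 hours 29 minutes.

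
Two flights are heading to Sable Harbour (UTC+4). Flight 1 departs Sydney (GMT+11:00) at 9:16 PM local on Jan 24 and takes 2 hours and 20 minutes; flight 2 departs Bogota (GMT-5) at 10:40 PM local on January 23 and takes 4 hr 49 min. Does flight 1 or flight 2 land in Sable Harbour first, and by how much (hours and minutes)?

the second, by 4 hours 7 minutes

Flight 1 in UTC: 9:16 PM − 11:00 = 10:16 AM on Jan 24.
+2 hours 20 minutes → arrive 12:36 PM UTC on Jan 24.
Flight 2 in UTC: 10:40 PM + 5:00 = 3:40 AM on Jan 24.
+4 hours and 49 minutes → arrive 8:29 AM UTC on Jan 24.
Flight 2 lands earlier by 4 hours 7 minutes.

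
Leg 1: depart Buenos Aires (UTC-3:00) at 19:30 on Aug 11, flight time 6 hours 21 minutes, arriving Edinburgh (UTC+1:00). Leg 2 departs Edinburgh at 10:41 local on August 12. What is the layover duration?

4 hours 50 minutes

Convert departure to UTC: 19:30 + 3:00 = 22:30 UTC on Aug 11.
Add 6 hours 21 minutes flight time → 04:51 UTC (Aug 12).
Edinburgh is UTC+1:00, so local arrival = 04:51 + 1:00 = 05:51 on Aug 12.
Layover = 10:41 − 05:51 = 4 hours 50 minutes.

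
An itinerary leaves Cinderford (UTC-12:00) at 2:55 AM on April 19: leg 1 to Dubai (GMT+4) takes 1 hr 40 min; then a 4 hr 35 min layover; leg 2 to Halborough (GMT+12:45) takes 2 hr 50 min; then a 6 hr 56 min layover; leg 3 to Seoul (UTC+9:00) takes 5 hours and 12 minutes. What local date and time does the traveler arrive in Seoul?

Convert departure to UTC: 2:55 AM + 12:00 = 2:55 PM UTC on Apr 19.
Add 1 hour 40 minutes leg 1 → 4:35 PM UTC.
Add 4 hours 35 minutes layover in Dubai → 9:10 PM UTC.
Add 2 hours 50 minutes leg 2 → 12:00 AM UTC (Apr 20).
Add 6 hours and 56 minutes layover in Halborough → 6:56 AM UTC.
Add 5 hours and 12 minutes leg 3 → 12:08 PM UTC.
Seoul is UTC+9:00, so local arrival = 12:08 PM + 9:00 = 9:08 PM on Apr 20.

9:08 PM on April 20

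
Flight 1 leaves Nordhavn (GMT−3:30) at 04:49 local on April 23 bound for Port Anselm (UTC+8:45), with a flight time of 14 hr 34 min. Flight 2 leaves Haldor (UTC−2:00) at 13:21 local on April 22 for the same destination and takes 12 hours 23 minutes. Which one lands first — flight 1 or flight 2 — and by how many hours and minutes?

the second, by 19 hours 9 minutes

Flight 1 in UTC: 04:49 + 3:30 = 08:19 on Apr 23.
+14 hours 34 minutes → arrive 22:53 UTC on Apr 23.
Flight 2 in UTC: 13:21 + 2:00 = 15:21 on Apr 22.
+12 hours and 23 minutes → arrive 03:44 UTC on Apr 23.
Flight 2 lands earlier by 19 hours 9 minutes.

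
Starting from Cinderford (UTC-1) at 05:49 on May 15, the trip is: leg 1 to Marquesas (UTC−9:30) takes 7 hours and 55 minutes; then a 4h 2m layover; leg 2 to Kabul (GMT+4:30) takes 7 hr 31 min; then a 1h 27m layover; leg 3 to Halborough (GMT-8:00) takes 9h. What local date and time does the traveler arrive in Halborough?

04:44 on May 16

Convert departure to UTC: 05:49 + 1:00 = 06:49 UTC on May 15.
Add 7 hours 55 minutes leg 1 → 14:44 UTC.
Add 4 hours 2 minutes layover in Marquesas → 18:46 UTC.
Add 7 hours and 31 minutes leg 2 → 02:17 UTC (May 16).
Add 1 hour and 27 minutes layover in Kabul → 03:44 UTC.
Add 9 hours leg 3 → 12:44 UTC.
Halborough is UTC−8:00, so local arrival = 12:44 − 8:00 = 04:44 on May 16.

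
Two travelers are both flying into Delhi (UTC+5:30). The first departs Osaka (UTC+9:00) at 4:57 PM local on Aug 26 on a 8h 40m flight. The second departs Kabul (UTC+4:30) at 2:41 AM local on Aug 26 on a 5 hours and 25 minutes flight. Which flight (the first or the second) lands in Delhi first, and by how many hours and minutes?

Flight 1 in UTC: 4:57 PM − 9:00 = 7:57 AM on Aug 26.
+8 hours 40 minutes → arrive 4:37 PM UTC on Aug 26.
Flight 2 in UTC: 2:41 AM − 4:30 = 10:11 PM on Aug 25.
+5 hours and 25 minutes → arrive 3:36 AM UTC on Aug 26.
Flight 2 lands earlier by 13 hours 1 minute.

the second, by 13 hours 1 minute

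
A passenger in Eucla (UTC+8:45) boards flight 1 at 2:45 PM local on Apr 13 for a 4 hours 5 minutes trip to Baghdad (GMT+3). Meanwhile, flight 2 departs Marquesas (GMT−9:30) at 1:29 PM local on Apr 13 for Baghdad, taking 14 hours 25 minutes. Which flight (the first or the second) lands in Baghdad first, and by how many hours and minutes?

Flight 1 in UTC: 2:45 PM − 8:45 = 6:00 AM on Apr 13.
+4 hours 5 minutes → arrive 10:05 AM UTC on Apr 13.
Flight 2 in UTC: 1:29 PM + 9:30 = 10:59 PM on Apr 13.
+14 hours and 25 minutes → arrive 1:24 PM UTC on Apr 14.
Flight 1 lands earlier by 27 hours 19 minutes.

the first, by 27 hours 19 minutes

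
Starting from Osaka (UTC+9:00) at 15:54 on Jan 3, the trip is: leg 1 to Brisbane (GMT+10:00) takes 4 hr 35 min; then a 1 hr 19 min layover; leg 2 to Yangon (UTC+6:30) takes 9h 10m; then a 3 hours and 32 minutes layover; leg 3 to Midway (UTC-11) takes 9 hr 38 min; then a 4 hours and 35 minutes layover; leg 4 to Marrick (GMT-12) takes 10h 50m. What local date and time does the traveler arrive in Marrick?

14:33 on Jan 4

Convert departure to UTC: 15:54 − 9:00 = 06:54 UTC on Jan 3.
Add 4 hours 35 minutes leg 1 → 11:29 UTC.
Add 1 hour and 19 minutes layover in Brisbane → 12:48 UTC.
Add 9 hours and 10 minutes leg 2 → 21:58 UTC.
Add 3 hours and 32 minutes layover in Yangon → 01:30 UTC (Jan 4).
Add 9 hours and 38 minutes leg 3 → 11:08 UTC.
Add 4 hours and 35 minutes layover in Midway → 15:43 UTC.
Add 10 hours and 50 minutes leg 4 → 02:33 UTC (Jan 5).
Marrick is UTC−12:00, so local arrival = 02:33 − 12:00 = 14:33 on Jan 4.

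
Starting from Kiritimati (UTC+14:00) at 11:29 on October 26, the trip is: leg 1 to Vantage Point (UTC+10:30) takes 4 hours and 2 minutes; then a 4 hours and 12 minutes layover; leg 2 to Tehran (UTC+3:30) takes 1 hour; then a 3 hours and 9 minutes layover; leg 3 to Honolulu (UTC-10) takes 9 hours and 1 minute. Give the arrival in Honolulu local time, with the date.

Convert departure to UTC: 11:29 − 14:00 = 21:29 UTC on Oct 25.
Add 4 hours 2 minutes leg 1 → 01:31 UTC (Oct 26).
Add 4 hours 12 minutes layover in Vantage Point → 05:43 UTC.
Add 1 hour leg 2 → 06:43 UTC.
Add 3 hours and 9 minutes layover in Tehran → 09:52 UTC.
Add 9 hours and 1 minute leg 3 → 18:53 UTC.
Honolulu is UTC−10:00, so local arrival = 18:53 − 10:00 = 08:53 on Oct 26.

08:53 on Oct 26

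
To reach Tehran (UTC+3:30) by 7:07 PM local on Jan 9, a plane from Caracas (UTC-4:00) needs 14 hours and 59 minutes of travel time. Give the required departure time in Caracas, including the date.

8:38 PM on January 8

Target arrival in UTC: 7:07 PM − 3:30 = 3:37 PM on Jan 9.
Subtract 14 hours 59 minutes → departure 12:38 AM UTC on Jan 9.
Caracas is UTC−4:00: 12:38 AM − 4:00 = 8:38 PM on Jan 8.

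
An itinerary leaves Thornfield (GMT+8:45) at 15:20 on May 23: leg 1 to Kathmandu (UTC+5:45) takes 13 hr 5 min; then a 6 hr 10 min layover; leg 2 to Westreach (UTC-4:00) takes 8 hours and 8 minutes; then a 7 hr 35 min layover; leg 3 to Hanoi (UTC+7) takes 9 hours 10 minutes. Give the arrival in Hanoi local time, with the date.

Convert departure to UTC: 15:20 − 8:45 = 06:35 UTC on May 23.
Add 13 hours and 5 minutes leg 1 → 19:40 UTC.
Add 6 hours 10 minutes layover in Kathmandu → 01:50 UTC (May 24).
Add 8 hours 8 minutes leg 2 → 09:58 UTC.
Add 7 hours and 35 minutes layover in Westreach → 17:33 UTC.
Add 9 hours and 10 minutes leg 3 → 02:43 UTC (May 25).
Hanoi is UTC+7:00, so local arrival = 02:43 + 7:00 = 09:43 on May 25.

09:43 on May 25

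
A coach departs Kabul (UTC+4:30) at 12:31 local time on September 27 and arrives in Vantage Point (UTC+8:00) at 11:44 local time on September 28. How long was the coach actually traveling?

19 hours 43 minutes

Departure in UTC: 12:31 − 4:30 = 08:01 on Sep 27.
Arrival in UTC: 11:44 − 8:00 = 03:44 on Sep 28.
Elapsed = 03:44 − 08:01 (+1 day) = 19 hours 43 minutes.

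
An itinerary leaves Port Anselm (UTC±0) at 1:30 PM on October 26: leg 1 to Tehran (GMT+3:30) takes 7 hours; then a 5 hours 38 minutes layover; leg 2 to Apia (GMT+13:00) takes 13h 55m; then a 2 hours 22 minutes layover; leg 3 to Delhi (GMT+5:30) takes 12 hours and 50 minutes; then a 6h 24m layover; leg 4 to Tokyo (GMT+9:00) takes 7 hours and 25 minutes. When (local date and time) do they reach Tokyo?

6:04 AM on October 29

Port Anselm is at UTC+0, so departure is already 1:30 PM UTC on Oct 26.
Add 7 hours leg 1 → 8:30 PM UTC.
Add 5 hours and 38 minutes layover in Tehran → 2:08 AM UTC (Oct 27).
Add 13 hours 55 minutes leg 2 → 4:03 PM UTC.
Add 2 hours and 22 minutes layover in Apia → 6:25 PM UTC.
Add 12 hours 50 minutes leg 3 → 7:15 AM UTC (Oct 28).
Add 6 hours and 24 minutes layover in Delhi → 1:39 PM UTC.
Add 7 hours and 25 minutes leg 4 → 9:04 PM UTC.
Tokyo is UTC+9:00, so local arrival = 9:04 PM + 9:00 = 6:04 AM on Oct 29.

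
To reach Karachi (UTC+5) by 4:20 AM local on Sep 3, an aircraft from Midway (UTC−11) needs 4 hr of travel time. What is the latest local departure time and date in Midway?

8:20 AM on Sep 2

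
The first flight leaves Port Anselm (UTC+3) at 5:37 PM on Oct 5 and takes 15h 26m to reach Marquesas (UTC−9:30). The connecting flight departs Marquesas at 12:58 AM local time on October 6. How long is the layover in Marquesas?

Convert departure to UTC: 5:37 PM − 3:00 = 2:37 PM UTC on Oct 5.
Add 15 hours 26 minutes flight time → 6:03 AM UTC (Oct 6).
Marquesas is UTC−9:30, so local arrival = 6:03 AM − 9:30 = 8:33 PM on Oct 5.
Layover = 12:58 AM − 8:33 PM (+1 day) = 4 hours 25 minutes.

4 hours 25 minutes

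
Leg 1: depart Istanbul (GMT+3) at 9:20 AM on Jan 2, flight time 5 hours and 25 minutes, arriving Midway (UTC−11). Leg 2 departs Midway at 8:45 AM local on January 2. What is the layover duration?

8 hours

Convert departure to UTC: 9:20 AM − 3:00 = 6:20 AM UTC on Jan 2.
Add 5 hours and 25 minutes flight time → 11:45 AM UTC.
Midway is UTC−11:00, so local arrival = 11:45 AM − 11:00 = 12:45 AM on Jan 2.
Layover = 8:45 AM − 12:45 AM = 8 hours.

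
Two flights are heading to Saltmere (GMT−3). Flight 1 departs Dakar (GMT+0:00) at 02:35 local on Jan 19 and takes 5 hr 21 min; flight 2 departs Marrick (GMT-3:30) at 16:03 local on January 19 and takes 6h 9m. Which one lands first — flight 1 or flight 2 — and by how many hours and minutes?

Flight 1 departs at 02:35 UTC (Jan 19).
+5 hours 21 minutes → arrive 07:56 UTC on Jan 19.
Flight 2 in UTC: 16:03 + 3:30 = 19:33 on Jan 19.
+6 hours 9 minutes → arrive 01:42 UTC on Jan 20.
Flight 1 lands earlier by 17 hours 46 minutes.

the first, by 17 hours 46 minutes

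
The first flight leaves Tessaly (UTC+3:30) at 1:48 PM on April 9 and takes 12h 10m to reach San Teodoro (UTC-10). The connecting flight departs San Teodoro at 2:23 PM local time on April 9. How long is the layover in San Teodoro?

1 hour 55 minutes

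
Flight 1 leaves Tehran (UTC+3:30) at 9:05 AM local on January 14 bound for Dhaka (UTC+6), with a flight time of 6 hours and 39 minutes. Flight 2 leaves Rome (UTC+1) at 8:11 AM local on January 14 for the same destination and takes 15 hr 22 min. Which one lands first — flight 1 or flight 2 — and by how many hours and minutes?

the first, by 10 hours 19 minutes

Flight 1 in UTC: 9:05 AM − 3:30 = 5:35 AM on Jan 14.
+6 hours 39 minutes → arrive 12:14 PM UTC on Jan 14.
Flight 2 in UTC: 8:11 AM − 1:00 = 7:11 AM on Jan 14.
+15 hours 22 minutes → arrive 10:33 PM UTC on Jan 14.
Flight 1 lands earlier by 10 hours 19 minutes.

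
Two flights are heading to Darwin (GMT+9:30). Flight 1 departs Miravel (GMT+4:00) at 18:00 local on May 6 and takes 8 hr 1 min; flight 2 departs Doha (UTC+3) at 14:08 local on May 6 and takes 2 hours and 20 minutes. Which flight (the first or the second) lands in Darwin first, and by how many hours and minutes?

Flight 1 in UTC: 18:00 − 4:00 = 14:00 on May 6.
+8 hours and 1 minute → arrive 22:01 UTC on May 6.
Flight 2 in UTC: 14:08 − 3:00 = 11:08 on May 6.
+2 hours and 20 minutes → arrive 13:28 UTC on May 6.
Flight 2 lands earlier by 8 hours 33 minutes.

the second, by 8 hours 33 minutes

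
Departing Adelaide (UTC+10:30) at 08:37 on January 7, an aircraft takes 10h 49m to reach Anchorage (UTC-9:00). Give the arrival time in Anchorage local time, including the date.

Convert departure to UTC: 08:37 − 10:30 = 22:07 UTC on Jan 6.
Add 10 hours and 49 minutes travel time → 08:56 UTC (Jan 7).
Anchorage is UTC−9:00, so local arrival = 08:56 − 9:00 = 23:56 on Jan 6.

23:56 on Jan 6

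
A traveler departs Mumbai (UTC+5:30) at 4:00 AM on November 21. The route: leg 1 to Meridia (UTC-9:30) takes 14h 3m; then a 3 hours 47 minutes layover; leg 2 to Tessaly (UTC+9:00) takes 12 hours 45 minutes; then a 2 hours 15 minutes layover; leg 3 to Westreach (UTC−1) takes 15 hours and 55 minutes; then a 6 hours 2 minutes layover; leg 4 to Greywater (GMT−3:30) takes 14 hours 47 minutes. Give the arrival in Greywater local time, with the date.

4:34 PM on November 23

Convert departure to UTC: 4:00 AM − 5:30 = 10:30 PM UTC on Nov 20.
Add 14 hours and 3 minutes leg 1 → 12:33 PM UTC (Nov 21).
Add 3 hours and 47 minutes layover in Meridia → 4:20 PM UTC.
Add 12 hours 45 minutes leg 2 → 5:05 AM UTC (Nov 22).
Add 2 hours 15 minutes layover in Tessaly → 7:20 AM UTC.
Add 15 hours and 55 minutes leg 3 → 11:15 PM UTC.
Add 6 hours and 2 minutes layover in Westreach → 5:17 AM UTC (Nov 23).
Add 14 hours 47 minutes leg 4 → 8:04 PM UTC.
Greywater is UTC−3:30, so local arrival = 8:04 PM − 3:30 = 4:34 PM on Nov 23.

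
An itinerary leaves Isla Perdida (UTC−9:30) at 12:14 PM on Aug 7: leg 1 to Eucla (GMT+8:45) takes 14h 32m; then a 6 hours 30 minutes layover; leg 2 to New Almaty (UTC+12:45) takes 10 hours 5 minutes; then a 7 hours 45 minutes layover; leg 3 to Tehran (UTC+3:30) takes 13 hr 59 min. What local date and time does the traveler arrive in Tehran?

6:05 AM on Aug 10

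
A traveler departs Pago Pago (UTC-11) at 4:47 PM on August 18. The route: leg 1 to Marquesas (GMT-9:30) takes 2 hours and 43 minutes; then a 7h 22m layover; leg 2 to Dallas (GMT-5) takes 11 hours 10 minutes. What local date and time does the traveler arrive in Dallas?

8:02 PM on August 19

Convert departure to UTC: 4:47 PM + 11:00 = 3:47 AM UTC on Aug 19.
Add 2 hours 43 minutes leg 1 → 6:30 AM UTC.
Add 7 hours and 22 minutes layover in Marquesas → 1:52 PM UTC.
Add 11 hours 10 minutes leg 2 → 1:02 AM UTC (Aug 20).
Dallas is UTC−5:00, so local arrival = 1:02 AM − 5:00 = 8:02 PM on Aug 19.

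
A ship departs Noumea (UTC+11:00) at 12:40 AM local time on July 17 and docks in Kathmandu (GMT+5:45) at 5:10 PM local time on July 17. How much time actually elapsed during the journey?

21 hours 45 minutes

Departure in UTC: 12:40 AM − 11:00 = 1:40 PM on Jul 16.
Arrival in UTC: 5:10 PM − 5:45 = 11:25 AM on Jul 17.
Elapsed = 11:25 AM − 1:40 PM (+1 day) = 21 hours 45 minutes.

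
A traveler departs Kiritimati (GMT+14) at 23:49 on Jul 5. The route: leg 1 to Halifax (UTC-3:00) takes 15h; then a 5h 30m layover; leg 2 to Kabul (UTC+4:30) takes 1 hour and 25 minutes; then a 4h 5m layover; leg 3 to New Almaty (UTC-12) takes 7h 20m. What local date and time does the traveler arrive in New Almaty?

Convert departure to UTC: 23:49 − 14:00 = 09:49 UTC on Jul 5.
Add 15 hours leg 1 → 00:49 UTC (Jul 6).
Add 5 hours 30 minutes layover in Halifax → 06:19 UTC.
Add 1 hour 25 minutes leg 2 → 07:44 UTC.
Add 4 hours 5 minutes layover in Kabul → 11:49 UTC.
Add 7 hours and 20 minutes leg 3 → 19:09 UTC.
New Almaty is UTC−12:00, so local arrival = 19:09 − 12:00 = 07:09 on Jul 6.

07:09 on July 6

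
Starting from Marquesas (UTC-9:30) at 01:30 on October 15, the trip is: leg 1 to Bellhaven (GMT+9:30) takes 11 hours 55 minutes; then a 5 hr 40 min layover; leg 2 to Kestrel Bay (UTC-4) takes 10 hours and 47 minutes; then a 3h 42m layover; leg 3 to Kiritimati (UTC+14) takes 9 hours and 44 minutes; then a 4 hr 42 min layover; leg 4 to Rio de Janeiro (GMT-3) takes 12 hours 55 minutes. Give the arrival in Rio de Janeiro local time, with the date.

19:25 on October 17

Convert departure to UTC: 01:30 + 9:30 = 11:00 UTC on Oct 15.
Add 11 hours and 55 minutes leg 1 → 22:55 UTC.
Add 5 hours and 40 minutes layover in Bellhaven → 04:35 UTC (Oct 16).
Add 10 hours and 47 minutes leg 2 → 15:22 UTC.
Add 3 hours and 42 minutes layover in Kestrel Bay → 19:04 UTC.
Add 9 hours and 44 minutes leg 3 → 04:48 UTC (Oct 17).
Add 4 hours 42 minutes layover in Kiritimati → 09:30 UTC.
Add 12 hours and 55 minutes leg 4 → 22:25 UTC.
Rio de Janeiro is UTC−3:00, so local arrival = 22:25 − 3:00 = 19:25 on Oct 17.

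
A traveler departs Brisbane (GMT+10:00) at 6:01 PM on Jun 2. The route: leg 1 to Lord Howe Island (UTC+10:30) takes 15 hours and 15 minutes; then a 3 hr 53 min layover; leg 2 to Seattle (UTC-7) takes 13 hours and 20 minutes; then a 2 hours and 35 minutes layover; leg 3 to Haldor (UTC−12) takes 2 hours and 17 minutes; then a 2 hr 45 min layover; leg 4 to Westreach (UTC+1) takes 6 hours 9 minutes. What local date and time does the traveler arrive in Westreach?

Convert departure to UTC: 6:01 PM − 10:00 = 8:01 AM UTC on Jun 2.
Add 15 hours and 15 minutes leg 1 → 11:16 PM UTC.
Add 3 hours 53 minutes layover in Lord Howe Island → 3:09 AM UTC (Jun 3).
Add 13 hours 20 minutes leg 2 → 4:29 PM UTC.
Add 2 hours and 35 minutes layover in Seattle → 7:04 PM UTC.
Add 2 hours and 17 minutes leg 3 → 9:21 PM UTC.
Add 2 hours 45 minutes layover in Haldor → 12:06 AM UTC (Jun 4).
Add 6 hours and 9 minutes leg 4 → 6:15 AM UTC.
Westreach is UTC+1:00, so local arrival = 6:15 AM + 1:00 = 7:15 AM on Jun 4.

7:15 AM on Jun 4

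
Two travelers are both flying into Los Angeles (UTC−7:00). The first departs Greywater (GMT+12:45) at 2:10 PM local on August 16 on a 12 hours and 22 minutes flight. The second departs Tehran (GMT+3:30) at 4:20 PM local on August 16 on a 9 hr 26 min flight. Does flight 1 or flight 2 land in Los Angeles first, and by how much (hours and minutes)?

the first, by 8 hours 29 minutes

Flight 1 in UTC: 2:10 PM − 12:45 = 1:25 AM on Aug 16.
+12 hours and 22 minutes → arrive 1:47 PM UTC on Aug 16.
Flight 2 in UTC: 4:20 PM − 3:30 = 12:50 PM on Aug 16.
+9 hours 26 minutes → arrive 10:16 PM UTC on Aug 16.
Flight 1 lands earlier by 8 hours 29 minutes.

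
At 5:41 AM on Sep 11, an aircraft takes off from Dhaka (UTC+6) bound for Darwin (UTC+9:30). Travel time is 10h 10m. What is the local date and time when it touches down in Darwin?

Convert departure to UTC: 5:41 AM − 6:00 = 11:41 PM UTC on Sep 10.
Add 10 hours and 10 minutes travel time → 9:51 AM UTC (Sep 11).
Darwin is UTC+9:30, so local arrival = 9:51 AM + 9:30 = 7:21 PM on Sep 11.

7:21 PM on September 11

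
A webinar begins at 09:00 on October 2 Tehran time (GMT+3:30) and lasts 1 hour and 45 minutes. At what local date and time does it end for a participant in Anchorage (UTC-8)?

23:15 on October 1

Anchorage is 11:30 behind Tehran.
After 1 hour 45 minutes it is 10:45 in Tehran.
Shift by the zone difference: 10:45 − 11:30 = 23:15 on Oct 1 in Anchorage.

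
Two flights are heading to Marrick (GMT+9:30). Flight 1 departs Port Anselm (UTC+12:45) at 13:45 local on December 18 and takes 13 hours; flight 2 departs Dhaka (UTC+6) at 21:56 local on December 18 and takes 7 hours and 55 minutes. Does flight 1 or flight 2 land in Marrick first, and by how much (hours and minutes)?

the first, by 9 hours 51 minutes

Flight 1 in UTC: 13:45 − 12:45 = 01:00 on Dec 18.
+13 hours → arrive 14:00 UTC on Dec 18.
Flight 2 in UTC: 21:56 − 6:00 = 15:56 on Dec 18.
+7 hours and 55 minutes → arrive 23:51 UTC on Dec 18.
Flight 1 lands earlier by 9 hours 51 minutes.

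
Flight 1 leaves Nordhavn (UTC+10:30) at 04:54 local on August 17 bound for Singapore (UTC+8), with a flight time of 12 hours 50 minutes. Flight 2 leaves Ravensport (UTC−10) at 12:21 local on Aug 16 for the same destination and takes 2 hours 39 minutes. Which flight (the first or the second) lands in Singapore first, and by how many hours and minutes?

Flight 1 in UTC: 04:54 − 10:30 = 18:24 on Aug 16.
+12 hours 50 minutes → arrive 07:14 UTC on Aug 17.
Flight 2 in UTC: 12:21 + 10:00 = 22:21 on Aug 16.
+2 hours 39 minutes → arrive 01:00 UTC on Aug 17.
Flight 2 lands earlier by 6 hours 14 minutes.

the second, by 6 hours 14 minutes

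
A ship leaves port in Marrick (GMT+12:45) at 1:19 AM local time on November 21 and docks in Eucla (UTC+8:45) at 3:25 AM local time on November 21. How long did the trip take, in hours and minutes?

6 hours 6 minutes

Departure in UTC: 1:19 AM − 12:45 = 12:34 PM on Nov 20.
Arrival in UTC: 3:25 AM − 8:45 = 6:40 PM on Nov 20.
Elapsed = 6:40 PM − 12:34 PM = 6 hours 6 minutes.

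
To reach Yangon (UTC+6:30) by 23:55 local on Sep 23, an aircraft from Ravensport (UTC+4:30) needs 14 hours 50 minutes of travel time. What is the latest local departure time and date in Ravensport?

07:05 on Sep 23

Target arrival in UTC: 23:55 − 6:30 = 17:25 on Sep 23.
Subtract 14 hours and 50 minutes → departure 02:35 UTC on Sep 23.
Ravensport is UTC+4:30: 02:35 + 4:30 = 07:05 on Sep 23.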